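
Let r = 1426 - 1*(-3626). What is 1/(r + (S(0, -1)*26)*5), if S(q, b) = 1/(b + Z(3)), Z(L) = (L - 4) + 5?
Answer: 3/15286 ≈ 0.00019626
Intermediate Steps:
Z(L) = 1 + L (Z(L) = (-4 + L) + 5 = 1 + L)
S(q, b) = 1/(4 + b) (S(q, b) = 1/(b + (1 + 3)) = 1/(b + 4) = 1/(4 + b))
r = 5052 (r = 1426 + 3626 = 5052)
1/(r + (S(0, -1)*26)*5) = 1/(5052 + (26/(4 - 1))*5) = 1/(5052 + (26/3)*5) = 1/(5052 + 130/3) = 1/(15286/3) = 3/15286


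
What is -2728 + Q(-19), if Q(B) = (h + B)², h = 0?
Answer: -2367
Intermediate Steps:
Q(B) = B² (Q(B) = (0 + B)² = B²)
-2728 + Q(-19) = -2728 + (-19)² = -2728 + 361 = -2367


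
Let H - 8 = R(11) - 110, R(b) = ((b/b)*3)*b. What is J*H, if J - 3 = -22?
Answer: 1311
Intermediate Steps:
J = -19 (J = 3 - 22 = -19)
R(b) = 3*b (R(b) = (1*3)*b = 3*b)
H = -69 (H = 8 + (3*11 - 110) = 8 + (33 - 110) = 8 - 77 = -69)
J*H = -19*(-69) = 1311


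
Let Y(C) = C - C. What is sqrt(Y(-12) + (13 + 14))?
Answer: 3*sqrt(3) ≈ 5.1962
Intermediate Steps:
Y(C) = 0
sqrt(Y(-12) + (13 + 14)) = sqrt(0 + (13 + 14)) = sqrt(0 + 27) = sqrt(27) = 3*sqrt(3)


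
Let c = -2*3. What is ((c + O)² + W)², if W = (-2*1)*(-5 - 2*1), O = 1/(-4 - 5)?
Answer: 17297281/6561 ≈ 2636.4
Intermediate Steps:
O = -⅑ (O = 1/(-9) = -⅑ ≈ -0.11111)
c = -6
W = 14 (W = -2*(-5 - 2) = -2*(-7) = 14)
((c + O)² + W)² = ((-6 - ⅑)² + 14)² = ((-55/9)² + 14)² = (3025/81 + 14)² = (4159/81)² = 17297281/6561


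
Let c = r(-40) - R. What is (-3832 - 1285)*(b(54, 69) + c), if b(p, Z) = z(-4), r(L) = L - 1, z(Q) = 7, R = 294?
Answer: 1678376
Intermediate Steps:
r(L) = -1 + L
b(p, Z) = 7
c = -335 (c = (-1 - 40) - 1*294 = -41 - 294 = -335)
(-3832 - 1285)*(b(54, 69) + c) = (-3832 - 1285)*(7 - 335) = -5117*(-328) = 1678376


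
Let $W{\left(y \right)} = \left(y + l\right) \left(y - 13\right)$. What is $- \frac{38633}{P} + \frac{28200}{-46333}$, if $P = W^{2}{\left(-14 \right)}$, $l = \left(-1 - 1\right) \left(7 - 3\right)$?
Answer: $- \frac{11739957989}{16347950388} \approx -0.71813$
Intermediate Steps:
$l = -8$ ($l = \left(-2\right) 4 = -8$)
$W{\left(y \right)} = \left(-13 + y\right) \left(-8 + y\right)$ ($W{\left(y \right)} = \left(y - 8\right) \left(y - 13\right) = \left(-8 + y\right) \left(-13 + y\right) = \left(-13 + y\right) \left(-8 + y\right)$)
$P = 352836$ ($P = \left(104 + \left(-14\right)^{2} - -294\right)^{2} = \left(104 + 196 + 294\right)^{2} = 594^{2} = 352836$)
$- \frac{38633}{P} + \frac{28200}{-46333} = - \frac{38633}{352836} + \frac{28200}{-46333} = \left(-38633\right) \frac{1}{352836} + 28200 \left(- \frac{1}{46333}\right) = - \frac{38633}{352836} - \frac{28200}{46333} = - \frac{11739957989}{16347950388}$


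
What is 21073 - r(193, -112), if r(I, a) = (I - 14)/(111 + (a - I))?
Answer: 4088341/194 ≈ 21074.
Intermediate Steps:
r(I, a) = (-14 + I)/(111 + a - I)
21073 - r(193, -112) = 21073 - (-14 + 193)/(111 - 112 - 1*193) = 21073 - 179/(111 - 112 - 193) = 21073 - 179/(-194) = 21073 - (-1)*179/194 = 21073 - 1*(-179/194) = 21073 + 179/194 = 4088341/194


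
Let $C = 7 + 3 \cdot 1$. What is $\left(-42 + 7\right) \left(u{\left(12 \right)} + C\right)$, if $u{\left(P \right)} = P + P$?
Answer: $-1190$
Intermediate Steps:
$C = 10$ ($C = 7 + 3 = 10$)
$u{\left(P \right)} = 2 P$
$\left(-42 + 7\right) \left(u{\left(12 \right)} + C\right) = \left(-42 + 7\right) \left(2 \cdot 12 + 10\right) = - 35 \left(24 + 10\right) = \left(-35\right) 34 = -1190$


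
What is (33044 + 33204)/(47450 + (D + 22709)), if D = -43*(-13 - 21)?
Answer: 66248/71621 ≈ 0.92498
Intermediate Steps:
D = 1462 (D = -43*(-34) = 1462)
(33044 + 33204)/(47450 + (D + 22709)) = (33044 + 33204)/(47450 + (1462 + 22709)) = 66248/(47450 + 24171) = 66248/71621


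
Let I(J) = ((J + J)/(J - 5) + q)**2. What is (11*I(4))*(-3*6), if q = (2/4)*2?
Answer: -9702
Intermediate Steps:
q = 1 (q = (2*(1/4))*2 = (1/2)*2 = 1)
I(J) = (1 + 2*J/(-5 + J))**2 (I(J) = ((J + J)/(J - 5) + 1)**2 = ((2*J)/(-5 + J) + 1)**2 = (2*J/(-5 + J) + 1)**2 = (1 + 2*J/(-5 + J))**2)
(11*I(4))*(-3*6) = (11*((-5 + 3*4)**2/(-5 + 4)**2))*(-3*6) = (11*((-5 + 12)**2/(-1)**2))*(-18) = (11*(1*7**2))*(-18) = (11*(1*49))*(-18) = (11*49)*(-18) = 539*(-18) = -9702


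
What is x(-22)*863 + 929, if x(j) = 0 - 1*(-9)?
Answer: 8696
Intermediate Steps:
x(j) = 9 (x(j) = 0 + 9 = 9)
x(-22)*863 + 929 = 9*863 + 929 = 7767 + 929 = 8696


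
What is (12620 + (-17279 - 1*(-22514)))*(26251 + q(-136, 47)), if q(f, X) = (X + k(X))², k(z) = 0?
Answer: 508153300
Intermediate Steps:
q(f, X) = X² (q(f, X) = (X + 0)² = X²)
(12620 + (-17279 - 1*(-22514)))*(26251 + q(-136, 47)) = (12620 + (-17279 - 1*(-22514)))*(26251 + 47²) = (12620 + (-17279 + 22514))*(26251 + 2209) = (12620 + 5235)*28460 = 17855*28460 = 508153300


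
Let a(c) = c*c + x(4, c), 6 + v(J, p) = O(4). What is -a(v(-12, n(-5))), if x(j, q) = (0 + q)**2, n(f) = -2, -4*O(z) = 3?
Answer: -729/8 ≈ -91.125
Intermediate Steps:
O(z) = -3/4 (O(z) = -1/4*3 = -3/4)
v(J, p) = -27/4 (v(J, p) = -6 - 3/4 = -27/4)
x(j, q) = q**2
a(c) = 2*c**2 (a(c) = c*c + c**2 = c**2 + c**2 = 2*c**2)
-a(v(-12, n(-5))) = -2*(-27/4)**2 = -2*729/16 = -1*729/8 = -729/8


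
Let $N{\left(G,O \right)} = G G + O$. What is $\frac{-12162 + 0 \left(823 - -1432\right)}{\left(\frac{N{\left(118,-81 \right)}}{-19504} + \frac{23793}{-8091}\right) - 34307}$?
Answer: $\frac{639749026656}{1804818715211} \approx 0.35447$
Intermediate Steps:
$N{\left(G,O \right)} = O + G^{2}$ ($N{\left(G,O \right)} = G^{2} + O = O + G^{2}$)
$\frac{-12162 + 0 \left(823 - -1432\right)}{\left(\frac{N{\left(118,-81 \right)}}{-19504} + \frac{23793}{-8091}\right) - 34307} = \frac{-12162 + 0 \left(823 - -1432\right)}{\left(\frac{-81 + 118^{2}}{-19504} + \frac{23793}{-8091}\right) - 34307} = \frac{-12162 + 0 \left(823 + 1432\right)}{\left(\left(-81 + 13924\right) \left(- \frac{1}{19504}\right) + 23793 \left(- \frac{1}{8091}\right)\right) - 34307} = \frac{-12162 + 0 \cdot 2255}{\left(13843 \left(- \frac{1}{19504}\right) - \frac{7931}{2697}\right) - 34307} = \frac{-12162 + 0}{\left(- \frac{13843}{19504} - \frac{7931}{2697}\right) - 34307} = - \frac{12162}{- \frac{192020795}{52602288} - 34307} = - \frac{12162}{- \frac{1804818715211}{52602288}} = \left(-12162\right) \left(- \frac{52602288}{1804818715211}\right) = \frac{639749026656}{1804818715211}$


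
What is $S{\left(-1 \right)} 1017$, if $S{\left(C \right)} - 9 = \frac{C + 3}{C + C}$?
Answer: $8136$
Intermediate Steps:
$S{\left(C \right)} = 9 + \frac{3 + C}{2 C}$ ($S{\left(C \right)} = 9 + \frac{C + 3}{C + C} = 9 + \frac{3 + C}{2 C}$)
$S{\left(-1 \right)} 1017 = \frac{3 + 19 \left(-1\right)}{2 \left(-1\right)} 1017 = \frac{1}{2} \left(-1\right) \left(3 - 19\right) 1017 = \frac{1}{2} \left(-1\right) \left(-16\right) 1017 = 8 \cdot 1017 = 8136$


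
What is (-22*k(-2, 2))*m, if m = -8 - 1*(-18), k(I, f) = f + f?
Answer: -880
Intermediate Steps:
k(I, f) = 2*f
m = 10 (m = -8 + 18 = 10)
(-22*k(-2, 2))*m = -44*2*10 = -22*4*10 = -88*10 = -880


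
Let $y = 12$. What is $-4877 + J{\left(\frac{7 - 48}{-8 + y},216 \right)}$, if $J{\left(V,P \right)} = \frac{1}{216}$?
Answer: $- \frac{1053431}{216} \approx -4877.0$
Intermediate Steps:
$J{\left(V,P \right)} = \frac{1}{216}$
$-4877 + J{\left(\frac{7 - 48}{-8 + y},216 \right)} = -4877 + \frac{1}{216} = - \frac{1053431}{216}$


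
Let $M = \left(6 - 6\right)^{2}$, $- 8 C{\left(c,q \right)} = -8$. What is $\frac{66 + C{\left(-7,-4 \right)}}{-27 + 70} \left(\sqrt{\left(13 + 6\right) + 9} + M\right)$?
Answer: $\frac{134 \sqrt{7}}{43} \approx 8.2449$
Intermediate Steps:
$C{\left(c,q \right)} = 1$ ($C{\left(c,q \right)} = \left(- \frac{1}{8}\right) \left(-8\right) = 1$)
$M = 0$ ($M = 0^{2} = 0$)
$\frac{66 + C{\left(-7,-4 \right)}}{-27 + 70} \left(\sqrt{\left(13 + 6\right) + 9} + M\right) = \frac{66 + 1}{-27 + 70} \left(\sqrt{\left(13 + 6\right) + 9} + 0\right) = \frac{67}{43} \left(\sqrt{19 + 9} + 0\right) = 67 \cdot \frac{1}{43} \left(\sqrt{28} + 0\right) = \frac{67 \left(2 \sqrt{7} + 0\right)}{43} = \frac{67 \cdot 2 \sqrt{7}}{43} = \frac{134 \sqrt{7}}{43}$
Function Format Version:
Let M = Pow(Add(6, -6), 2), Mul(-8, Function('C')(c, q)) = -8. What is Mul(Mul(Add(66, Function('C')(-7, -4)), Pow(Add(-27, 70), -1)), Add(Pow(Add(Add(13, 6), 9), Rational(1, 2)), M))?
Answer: Mul(Rational(134, 43), Pow(7, Rational(1, 2))) ≈ 8.2449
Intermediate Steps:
Function('C')(c, q) = 1 (Function('C')(c, q) = Mul(Rational(-1, 8), -8) = 1)
M = 0 (M = Pow(0, 2) = 0)
Mul(Mul(Add(66, Function('C')(-7, -4)), Pow(Add(-27, 70), -1)), Add(Pow(Add(Add(13, 6), 9), Rational(1, 2)), M)) = Mul(Mul(Add(66, 1), Pow(Add(-27, 70), -1)), Add(Pow(Add(Add(13, 6), 9), Rational(1, 2)), 0)) = Mul(Mul(67, Pow(43, -1)), Add(Pow(Add(19, 9), Rational(1, 2)), 0)) = Mul(Mul(67, Rational(1, 43)), Add(Pow(28, Rational(1, 2)), 0)) = Mul(Rational(67, 43), Add(Mul(2, Pow(7, Rational(1, 2))), 0)) = Mul(Rational(67, 43), Mul(2, Pow(7, Rational(1, 2)))) = Mul(Rational(134, 43), Pow(7, Rational(1, 2)))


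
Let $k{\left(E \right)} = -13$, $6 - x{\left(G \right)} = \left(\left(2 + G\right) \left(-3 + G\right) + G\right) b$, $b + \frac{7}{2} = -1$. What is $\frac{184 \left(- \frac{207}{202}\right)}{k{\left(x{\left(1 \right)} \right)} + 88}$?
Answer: $- \frac{6348}{2525} \approx -2.5141$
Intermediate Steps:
$b = - \frac{9}{2}$ ($b = - \frac{7}{2} - 1 = - \frac{9}{2} \approx -4.5$)
$x{\left(G \right)} = 6 + \frac{9 G}{2} + \frac{9 \left(-3 + G\right) \left(2 + G\right)}{2}$ ($x{\left(G \right)} = 6 - \left(\left(2 + G\right) \left(-3 + G\right) + G\right) \left(- \frac{9}{2}\right) = 6 - \left(\left(-3 + G\right) \left(2 + G\right) + G\right) \left(- \frac{9}{2}\right) = 6 - \left(G + \left(-3 + G\right) \left(2 + G\right)\right) \left(- \frac{9}{2}\right) = 6 - \left(- \frac{9 G}{2} - \frac{9 \left(-3 + G\right) \left(2 + G\right)}{2}\right) = 6 + \left(\frac{9 G}{2} + \frac{9 \left(-3 + G\right) \left(2 + G\right)}{2}\right) = 6 + \frac{9 G}{2} + \frac{9 \left(-3 + G\right) \left(2 + G\right)}{2}$)
$\frac{184 \left(- \frac{207}{202}\right)}{k{\left(x{\left(1 \right)} \right)} + 88} = \frac{184 \left(- \frac{207}{202}\right)}{-13 + 88} = \frac{184 \left(\left(-207\right) \frac{1}{202}\right)}{75} = 184 \left(- \frac{207}{202}\right) \frac{1}{75} = \left(- \frac{19044}{101}\right) \frac{1}{75} = - \frac{6348}{2525}$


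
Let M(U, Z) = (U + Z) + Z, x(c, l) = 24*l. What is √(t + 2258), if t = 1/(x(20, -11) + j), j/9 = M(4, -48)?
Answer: √673145655/546 ≈ 47.518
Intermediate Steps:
M(U, Z) = U + 2*Z
j = -828 (j = 9*(4 + 2*(-48)) = 9*(4 - 96) = 9*(-92) = -828)
t = -1/1092 (t = 1/(24*(-11) - 828) = 1/(-264 - 828) = 1/(-1092) = -1/1092 ≈ -0.00091575)
√(t + 2258) = √(-1/1092 + 2258) = √(2465735/1092) = √673145655/546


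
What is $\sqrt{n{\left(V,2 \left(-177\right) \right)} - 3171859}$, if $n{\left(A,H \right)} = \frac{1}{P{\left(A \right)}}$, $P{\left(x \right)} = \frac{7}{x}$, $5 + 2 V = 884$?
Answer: $\frac{i \sqrt{621672058}}{14} \approx 1781.0 i$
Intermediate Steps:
$V = \frac{879}{2}$ ($V = - \frac{5}{2} + \frac{1}{2} \cdot 884 = - \frac{5}{2} + 442 = \frac{879}{2} \approx 439.5$)
$n{\left(A,H \right)} = \frac{A}{7}$ ($n{\left(A,H \right)} = \frac{1}{7 \frac{1}{A}} = \frac{A}{7}$)
$\sqrt{n{\left(V,2 \left(-177\right) \right)} - 3171859} = \sqrt{\frac{1}{7} \cdot \frac{879}{2} - 3171859} = \sqrt{\frac{879}{14} - 3171859} = \sqrt{- \frac{44405147}{14}} = \frac{i \sqrt{621672058}}{14}$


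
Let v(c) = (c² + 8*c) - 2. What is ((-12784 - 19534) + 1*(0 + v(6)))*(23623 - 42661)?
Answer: 613708968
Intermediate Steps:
v(c) = -2 + c² + 8*c
((-12784 - 19534) + 1*(0 + v(6)))*(23623 - 42661) = ((-12784 - 19534) + 1*(0 + (-2 + 6² + 8*6)))*(23623 - 42661) = (-32318 + 1*(0 + (-2 + 36 + 48)))*(-19038) = (-32318 + 1*(0 + 82))*(-19038) = (-32318 + 1*82)*(-19038) = (-32318 + 82)*(-19038) = -32236*(-19038) = 613708968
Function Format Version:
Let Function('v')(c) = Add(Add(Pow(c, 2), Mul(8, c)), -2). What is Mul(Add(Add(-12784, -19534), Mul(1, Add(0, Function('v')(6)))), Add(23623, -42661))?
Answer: 613708968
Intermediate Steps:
Function('v')(c) = Add(-2, Pow(c, 2), Mul(8, c))
Mul(Add(Add(-12784, -19534), Mul(1, Add(0, Function('v')(6)))), Add(23623, -42661)) = Mul(Add(Add(-12784, -19534), Mul(1, Add(0, Add(-2, Pow(6, 2), Mul(8, 6))))), Add(23623, -42661)) = Mul(Add(-32318, Mul(1, Add(0, Add(-2, 36, 48)))), -19038) = Mul(Add(-32318, Mul(1, Add(0, 82))), -19038) = Mul(Add(-32318, Mul(1, 82)), -19038) = Mul(Add(-32318, 82), -19038) = Mul(-32236, -19038) = 613708968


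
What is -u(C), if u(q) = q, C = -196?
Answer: 196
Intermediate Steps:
-u(C) = -1*(-196) = 196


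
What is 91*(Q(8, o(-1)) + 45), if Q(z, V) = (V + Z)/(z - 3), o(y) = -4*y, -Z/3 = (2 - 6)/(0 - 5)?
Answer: 103103/25 ≈ 4124.1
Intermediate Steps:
Z = -12/5 (Z = -3*(2 - 6)/(0 - 5) = -(-12)/(-5) = -(-12)*(-1)/5 = -3*⅘ = -12/5 ≈ -2.4000)
Q(z, V) = (-12/5 + V)/(-3 + z) (Q(z, V) = (V - 12/5)/(z - 3) = (-12/5 + V)/(-3 + z))
91*(Q(8, o(-1)) + 45) = 91*((-12/5 - 4*(-1))/(-3 + 8) + 45) = 91*((-12/5 + 4)/5 + 45) = 91*((⅕)*(8/5) + 45) = 91*(8/25 + 45) = 91*(1133/25) = 103103/25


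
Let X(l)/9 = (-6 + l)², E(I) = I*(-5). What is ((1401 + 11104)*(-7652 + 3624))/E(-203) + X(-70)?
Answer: 478724/203 ≈ 2358.2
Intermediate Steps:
E(I) = -5*I
X(l) = 9*(-6 + l)²
((1401 + 11104)*(-7652 + 3624))/E(-203) + X(-70) = ((1401 + 11104)*(-7652 + 3624))/((-5*(-203))) + 9*(-6 - 70)² = (12505*(-4028))/1015 + 9*(-76)² = -50370140*1/1015 + 9*5776 = -10074028/203 + 51984 = 478724/203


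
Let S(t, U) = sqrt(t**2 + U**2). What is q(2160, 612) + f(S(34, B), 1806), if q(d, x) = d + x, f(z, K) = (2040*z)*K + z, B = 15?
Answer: 2772 + 3684241*sqrt(1381) ≈ 1.3692e+8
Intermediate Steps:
S(t, U) = sqrt(U**2 + t**2)
f(z, K) = z + 2040*K*z (f(z, K) = 2040*K*z + z = z + 2040*K*z)
q(2160, 612) + f(S(34, B), 1806) = (2160 + 612) + sqrt(15**2 + 34**2)*(1 + 2040*1806) = 2772 + sqrt(225 + 1156)*(1 + 3684240) = 2772 + sqrt(1381)*3684241 = 2772 + 3684241*sqrt(1381)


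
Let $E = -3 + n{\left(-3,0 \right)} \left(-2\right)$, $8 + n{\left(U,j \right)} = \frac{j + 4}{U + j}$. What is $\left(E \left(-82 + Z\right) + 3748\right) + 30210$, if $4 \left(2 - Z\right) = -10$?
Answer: $\frac{196463}{6} \approx 32744.0$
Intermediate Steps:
$Z = \frac{9}{2}$ ($Z = 2 - - \frac{5}{2} = 2 + \frac{5}{2} = \frac{9}{2} \approx 4.5$)
$n{\left(U,j \right)} = -8 + \frac{4 + j}{U + j}$ ($n{\left(U,j \right)} = -8 + \frac{j + 4}{U + j} = -8 + \frac{4 + j}{U + j}$)
$E = \frac{47}{3}$ ($E = -3 + \frac{4 - -24 - 0}{-3 + 0} \left(-2\right) = -3 + \frac{4 + 24 + 0}{-3} \left(-2\right) = -3 + \left(- \frac{1}{3}\right) 28 \left(-2\right) = -3 - - \frac{56}{3} = -3 + \frac{56}{3} = \frac{47}{3} \approx 15.667$)
$\left(E \left(-82 + Z\right) + 3748\right) + 30210 = \left(\frac{47 \left(-82 + \frac{9}{2}\right)}{3} + 3748\right) + 30210 = \left(\frac{47}{3} \left(- \frac{155}{2}\right) + 3748\right) + 30210 = \left(- \frac{7285}{6} + 3748\right) + 30210 = \frac{15203}{6} + 30210 = \frac{196463}{6}$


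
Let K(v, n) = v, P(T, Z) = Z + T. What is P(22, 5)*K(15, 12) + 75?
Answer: 480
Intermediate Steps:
P(T, Z) = T + Z
P(22, 5)*K(15, 12) + 75 = (22 + 5)*15 + 75 = 27*15 + 75 = 405 + 75 = 480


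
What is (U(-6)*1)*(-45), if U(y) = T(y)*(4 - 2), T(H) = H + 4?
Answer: 180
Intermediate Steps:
T(H) = 4 + H
U(y) = 8 + 2*y (U(y) = (4 + y)*(4 - 2) = (4 + y)*2 = 8 + 2*y)
(U(-6)*1)*(-45) = ((8 + 2*(-6))*1)*(-45) = ((8 - 12)*1)*(-45) = -4*1*(-45) = -4*(-45) = 180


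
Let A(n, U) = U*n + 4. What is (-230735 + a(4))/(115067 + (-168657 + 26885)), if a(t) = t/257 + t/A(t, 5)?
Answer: 355793089/41179110 ≈ 8.6401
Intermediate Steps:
A(n, U) = 4 + U*n
a(t) = t/257 + t/(4 + 5*t)
(-230735 + a(4))/(115067 + (-168657 + 26885)) = (-230735 + (1/257)*4*(261 + 5*4)/(4 + 5*4))/(115067 + (-168657 + 26885)) = (-230735 + (1/257)*4*(261 + 20)/(4 + 20))/(115067 - 141772) = (-230735 + (1/257)*4*281/24)/(-26705) = (-230735 + (1/257)*4*(1/24)*281)*(-1/26705) = (-230735 + 281/1542)*(-1/26705) = -355793089/1542*(-1/26705) = 355793089/41179110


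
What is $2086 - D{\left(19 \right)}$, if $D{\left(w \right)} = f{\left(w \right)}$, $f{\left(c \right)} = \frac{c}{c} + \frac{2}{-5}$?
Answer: $\frac{10427}{5} \approx 2085.4$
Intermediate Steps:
$f{\left(c \right)} = \frac{3}{5}$ ($f{\left(c \right)} = 1 + 2 \left(- \frac{1}{5}\right) = 1 - \frac{2}{5} = \frac{3}{5}$)
$D{\left(w \right)} = \frac{3}{5}$
$2086 - D{\left(19 \right)} = 2086 - \frac{3}{5} = \frac{10427}{5}$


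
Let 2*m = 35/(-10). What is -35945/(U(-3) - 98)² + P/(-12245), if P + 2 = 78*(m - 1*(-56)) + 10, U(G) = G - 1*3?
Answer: -37384689/10187840 ≈ -3.6695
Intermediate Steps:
m = -7/4 (m = (35/(-10))/2 = (35*(-⅒))/2 = (½)*(-7/2) = -7/4 ≈ -1.7500)
U(G) = -3 + G (U(G) = G - 3 = -3 + G)
P = 8479/2 (P = -2 + (78*(-7/4 - 1*(-56)) + 10) = -2 + (78*(-7/4 + 56) + 10) = -2 + (78*(217/4) + 10) = -2 + (8463/2 + 10) = -2 + 8483/2 = 8479/2 ≈ 4239.5)
-35945/(U(-3) - 98)² + P/(-12245) = -35945/((-3 - 3) - 98)² + (8479/2)/(-12245) = -35945/(-6 - 98)² + (8479/2)*(-1/12245) = -35945/((-104)²) - 8479/24490 = -35945/10816 - 8479/24490 = -35945*1/10816 - 8479/24490 = -2765/832 - 8479/24490 = -37384689/10187840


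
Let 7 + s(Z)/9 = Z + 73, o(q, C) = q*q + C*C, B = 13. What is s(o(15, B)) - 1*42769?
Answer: -38629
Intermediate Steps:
o(q, C) = C² + q² (o(q, C) = q² + C² = C² + q²)
s(Z) = 594 + 9*Z (s(Z) = -63 + 9*(Z + 73) = -63 + 9*(73 + Z) = -63 + (657 + 9*Z) = 594 + 9*Z)
s(o(15, B)) - 1*42769 = (594 + 9*(13² + 15²)) - 1*42769 = (594 + 9*(169 + 225)) - 42769 = (594 + 9*394) - 42769 = (594 + 3546) - 42769 = 4140 - 42769 = -38629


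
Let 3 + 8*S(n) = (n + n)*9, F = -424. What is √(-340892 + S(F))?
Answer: I*√5469542/4 ≈ 584.68*I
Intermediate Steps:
S(n) = -3/8 + 9*n/4 (S(n) = -3/8 + ((n + n)*9)/8 = -3/8 + ((2*n)*9)/8 = -3/8 + (18*n)/8 = -3/8 + 9*n/4)
√(-340892 + S(F)) = √(-340892 + (-3/8 + (9/4)*(-424))) = √(-340892 + (-3/8 - 954)) = √(-340892 - 7635/8) = √(-2734771/8) = I*√5469542/4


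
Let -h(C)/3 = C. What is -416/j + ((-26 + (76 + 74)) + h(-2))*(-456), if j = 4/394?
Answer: -100256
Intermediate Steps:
h(C) = -3*C
j = 2/197 (j = 4*(1/394) = 2/197 ≈ 0.010152)
-416/j + ((-26 + (76 + 74)) + h(-2))*(-456) = -416/2/197 + ((-26 + (76 + 74)) - 3*(-2))*(-456) = -416*197/2 + ((-26 + 150) + 6)*(-456) = -40976 + (124 + 6)*(-456) = -40976 + 130*(-456) = -40976 - 59280 = -100256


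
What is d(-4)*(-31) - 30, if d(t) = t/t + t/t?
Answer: -92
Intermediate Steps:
d(t) = 2 (d(t) = 1 + 1 = 2)
d(-4)*(-31) - 30 = 2*(-31) - 30 = -62 - 30 = -92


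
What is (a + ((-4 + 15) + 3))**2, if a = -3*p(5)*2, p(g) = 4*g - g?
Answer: 5776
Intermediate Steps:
p(g) = 3*g
a = -90 (a = -9*5*2 = -3*15*2 = -45*2 = -90)
(a + ((-4 + 15) + 3))**2 = (-90 + ((-4 + 15) + 3))**2 = (-90 + (11 + 3))**2 = (-90 + 14)**2 = (-76)**2 = 5776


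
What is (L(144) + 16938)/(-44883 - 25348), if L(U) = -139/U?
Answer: -348419/1444752 ≈ -0.24116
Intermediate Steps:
(L(144) + 16938)/(-44883 - 25348) = (-139/144 + 16938)/(-44883 - 25348) = (-139*1/144 + 16938)/(-70231) = (-139/144 + 16938)*(-1/70231) = (2438933/144)*(-1/70231) = -348419/1444752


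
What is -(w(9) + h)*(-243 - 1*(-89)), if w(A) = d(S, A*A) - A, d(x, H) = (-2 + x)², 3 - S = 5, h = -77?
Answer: -10780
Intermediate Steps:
S = -2 (S = 3 - 1*5 = 3 - 5 = -2)
w(A) = 16 - A (w(A) = (-2 - 2)² - A = (-4)² - A = 16 - A)
-(w(9) + h)*(-243 - 1*(-89)) = -((16 - 1*9) - 77)*(-243 - 1*(-89)) = -((16 - 9) - 77)*(-243 + 89) = -(7 - 77)*(-154) = -(-70)*(-154) = -1*10780 = -10780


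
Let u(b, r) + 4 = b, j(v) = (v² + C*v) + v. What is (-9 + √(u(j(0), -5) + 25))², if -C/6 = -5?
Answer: (9 - √21)² ≈ 19.514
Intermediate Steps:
C = 30 (C = -6*(-5) = 30)
j(v) = v² + 31*v (j(v) = (v² + 30*v) + v = v² + 31*v)
u(b, r) = -4 + b
(-9 + √(u(j(0), -5) + 25))² = (-9 + √((-4 + 0*(31 + 0)) + 25))² = (-9 + √((-4 + 0*31) + 25))² = (-9 + √((-4 + 0) + 25))² = (-9 + √(-4 + 25))² = (-9 + √21)²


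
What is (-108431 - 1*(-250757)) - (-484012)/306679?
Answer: 43648879366/306679 ≈ 1.4233e+5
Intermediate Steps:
(-108431 - 1*(-250757)) - (-484012)/306679 = (-108431 + 250757) - (-484012)/306679 = 142326 - 1*(-484012/306679) = 142326 + 484012/306679 = 43648879366/306679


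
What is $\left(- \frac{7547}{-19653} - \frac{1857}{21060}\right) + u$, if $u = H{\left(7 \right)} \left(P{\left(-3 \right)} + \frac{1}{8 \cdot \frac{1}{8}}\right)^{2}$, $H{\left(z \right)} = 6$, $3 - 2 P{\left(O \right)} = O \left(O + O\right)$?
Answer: $\frac{11671567981}{45988020} \approx 253.8$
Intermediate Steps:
$P{\left(O \right)} = \frac{3}{2} - O^{2}$ ($P{\left(O \right)} = \frac{3}{2} - \frac{O \left(O + O\right)}{2} = \frac{3}{2} - \frac{O 2 O}{2} = \frac{3}{2} - \frac{2 O^{2}}{2} = \frac{3}{2} - O^{2}$)
$u = \frac{507}{2}$ ($u = 6 \left(\left(\frac{3}{2} - \left(-3\right)^{2}\right) + \frac{1}{8 \cdot \frac{1}{8}}\right)^{2} = 6 \left(\left(\frac{3}{2} - 9\right) + \frac{1}{8 \cdot \frac{1}{8}}\right)^{2} = 6 \left(\left(\frac{3}{2} - 9\right) + 1^{-1}\right)^{2} = 6 \left(- \frac{15}{2} + 1\right)^{2} = 6 \left(- \frac{13}{2}\right)^{2} = 6 \cdot \frac{169}{4} = \frac{507}{2} \approx 253.5$)
$\left(- \frac{7547}{-19653} - \frac{1857}{21060}\right) + u = \left(- \frac{7547}{-19653} - \frac{1857}{21060}\right) + \frac{507}{2} = \left(\left(-7547\right) \left(- \frac{1}{19653}\right) - \frac{619}{7020}\right) + \frac{507}{2} = \left(\frac{7547}{19653} - \frac{619}{7020}\right) + \frac{507}{2} = \frac{13604911}{45988020} + \frac{507}{2} = \frac{11671567981}{45988020}$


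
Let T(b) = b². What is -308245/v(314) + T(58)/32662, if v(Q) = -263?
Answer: 5034391461/4295053 ≈ 1172.1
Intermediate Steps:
-308245/v(314) + T(58)/32662 = -308245/(-263) + 58²/32662 = -308245*(-1/263) + 3364*(1/32662) = 308245/263 + 1682/16331 = 5034391461/4295053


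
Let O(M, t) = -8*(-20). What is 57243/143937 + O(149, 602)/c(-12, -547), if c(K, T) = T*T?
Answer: 5716883569/14355748611 ≈ 0.39823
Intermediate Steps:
O(M, t) = 160
c(K, T) = T²
57243/143937 + O(149, 602)/c(-12, -547) = 57243/143937 + 160/((-547)²) = 57243*(1/143937) + 160/299209 = 19081/47979 + 160*(1/299209) = 19081/47979 + 160/299209 = 5716883569/14355748611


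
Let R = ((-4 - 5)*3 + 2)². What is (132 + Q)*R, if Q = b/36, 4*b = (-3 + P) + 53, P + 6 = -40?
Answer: 2970625/36 ≈ 82517.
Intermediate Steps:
P = -46 (P = -6 - 40 = -46)
b = 1 (b = ((-3 - 46) + 53)/4 = (-49 + 53)/4 = (¼)*4 = 1)
Q = 1/36 ≈ 0.027778
R = 625 (R = (-9*3 + 2)² = (-27 + 2)² = (-25)² = 625)
(132 + Q)*R = (132 + 1/36)*625 = (4753/36)*625 = 2970625/36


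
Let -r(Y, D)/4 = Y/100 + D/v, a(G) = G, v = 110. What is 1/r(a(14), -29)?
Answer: 275/136 ≈ 2.0221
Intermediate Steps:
r(Y, D) = -2*D/55 - Y/25 (r(Y, D) = -4*(Y/100 + D/110) = -2*D/55 - Y/25)
1/r(a(14), -29) = 1/(-2/55*(-29) - 1/25*14) = 1/(58/55 - 14/25) = 1/(136/275) = 275/136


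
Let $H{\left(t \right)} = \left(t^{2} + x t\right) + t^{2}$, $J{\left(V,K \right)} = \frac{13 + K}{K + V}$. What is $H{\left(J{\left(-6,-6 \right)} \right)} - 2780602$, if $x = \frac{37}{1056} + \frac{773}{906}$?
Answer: $- \frac{591178195485}{212608} \approx -2.7806 \cdot 10^{6}$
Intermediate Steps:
$J{\left(V,K \right)} = \frac{13 + K}{K + V}$
$x = \frac{141635}{159456}$ ($x = 37 \cdot \frac{1}{1056} + 773 \cdot \frac{1}{906} = \frac{37}{1056} + \frac{773}{906} = \frac{141635}{159456} \approx 0.88824$)
$H{\left(t \right)} = 2 t^{2} + \frac{141635 t}{159456}$ ($H{\left(t \right)} = \left(t^{2} + \frac{141635 t}{159456}\right) + t^{2} = 2 t^{2} + \frac{141635 t}{159456}$)
$H{\left(J{\left(-6,-6 \right)} \right)} - 2780602 = \frac{\frac{13 - 6}{-6 - 6} \left(141635 + 318912 \frac{13 - 6}{-6 - 6}\right)}{159456} - 2780602 = \frac{\frac{1}{-12} \cdot 7 \left(141635 + 318912 \frac{1}{-12} \cdot 7\right)}{159456} - 2780602 = \frac{\left(- \frac{1}{12}\right) 7 \left(141635 + 318912 \left(\left(- \frac{1}{12}\right) 7\right)\right)}{159456} - 2780602 = \frac{1}{159456} \left(- \frac{7}{12}\right) \left(141635 + 318912 \left(- \frac{7}{12}\right)\right) - 2780602 = \frac{1}{159456} \left(- \frac{7}{12}\right) \left(141635 - 186032\right) - 2780602 = \frac{1}{159456} \left(- \frac{7}{12}\right) \left(-44397\right) - 2780602 = \frac{34531}{212608} - 2780602 = - \frac{591178195485}{212608}$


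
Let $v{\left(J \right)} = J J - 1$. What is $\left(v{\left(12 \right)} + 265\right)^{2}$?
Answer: $166464$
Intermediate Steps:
$v{\left(J \right)} = -1 + J^{2}$ ($v{\left(J \right)} = J^{2} - 1 = -1 + J^{2}$)
$\left(v{\left(12 \right)} + 265\right)^{2} = \left(\left(-1 + 12^{2}\right) + 265\right)^{2} = \left(\left(-1 + 144\right) + 265\right)^{2} = \left(143 + 265\right)^{2} = 408^{2} = 166464$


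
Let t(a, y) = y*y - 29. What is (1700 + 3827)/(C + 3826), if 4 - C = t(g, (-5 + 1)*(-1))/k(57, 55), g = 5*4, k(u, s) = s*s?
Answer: 16719175/11585763 ≈ 1.4431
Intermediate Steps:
k(u, s) = s²
g = 20
t(a, y) = -29 + y² (t(a, y) = y² - 29 = -29 + y²)
C = 12113/3025 (C = 4 - (-29 + ((-5 + 1)*(-1))²)/(55²) = 4 - (-29 + (-4*(-1))²)/3025 = 4 - (-29 + 4²)/3025 = 4 - (-29 + 16)/3025 = 4 - (-13)/3025 = 4 - 1*(-13/3025) = 4 + 13/3025 = 12113/3025 ≈ 4.0043)
(1700 + 3827)/(C + 3826) = (1700 + 3827)/(12113/3025 + 3826) = 5527/(11585763/3025) = 5527*(3025/11585763) = 16719175/11585763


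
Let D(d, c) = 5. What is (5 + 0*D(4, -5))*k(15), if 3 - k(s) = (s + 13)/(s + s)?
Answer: 31/3 ≈ 10.333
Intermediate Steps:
k(s) = 3 - (13 + s)/(2*s) (k(s) = 3 - (s + 13)/(s + s) = 3 - (13 + s)/(2*s))
(5 + 0*D(4, -5))*k(15) = (5 + 0*5)*((½)*(-13 + 5*15)/15) = (5 + 0)*((½)*(1/15)*(-13 + 75)) = 5*((½)*(1/15)*62) = 5*(31/15) = 31/3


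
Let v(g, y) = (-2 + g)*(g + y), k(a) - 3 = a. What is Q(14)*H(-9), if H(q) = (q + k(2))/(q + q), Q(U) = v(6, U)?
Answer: 160/9 ≈ 17.778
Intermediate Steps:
k(a) = 3 + a
Q(U) = 24 + 4*U (Q(U) = 6² - 2*6 - 2*U + 6*U = 36 - 12 - 2*U + 6*U = 24 + 4*U)
H(q) = (5 + q)/(2*q) (H(q) = (q + (3 + 2))/(q + q) = (q + 5)/((2*q)) = (5 + q)*(1/(2*q)) = (5 + q)/(2*q))
Q(14)*H(-9) = (24 + 4*14)*((½)*(5 - 9)/(-9)) = (24 + 56)*((½)*(-⅑)*(-4)) = 80*(2/9) = 160/9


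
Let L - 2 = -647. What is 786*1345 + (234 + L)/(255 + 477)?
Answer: 257949343/244 ≈ 1.0572e+6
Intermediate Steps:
L = -645 (L = 2 - 647 = -645)
786*1345 + (234 + L)/(255 + 477) = 786*1345 + (234 - 645)/(255 + 477) = 1057170 - 411/732 = 1057170 - 411*1/732 = 1057170 - 137/244 = 257949343/244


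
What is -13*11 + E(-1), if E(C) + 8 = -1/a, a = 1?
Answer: -152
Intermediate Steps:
E(C) = -9 (E(C) = -8 - 1/1 = -8 - 1*1 = -8 - 1 = -9)
-13*11 + E(-1) = -13*11 - 9 = -143 - 9 = -152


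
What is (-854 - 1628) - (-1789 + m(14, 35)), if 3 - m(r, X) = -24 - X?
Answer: -755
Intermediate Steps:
m(r, X) = 27 + X (m(r, X) = 3 - (-24 - X) = 3 + (24 + X) = 27 + X)
(-854 - 1628) - (-1789 + m(14, 35)) = (-854 - 1628) - (-1789 + (27 + 35)) = -2482 - (-1789 + 62) = -2482 - 1*(-1727) = -2482 + 1727 = -755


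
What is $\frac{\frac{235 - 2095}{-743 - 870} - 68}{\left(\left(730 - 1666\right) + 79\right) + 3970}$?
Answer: $- \frac{107824}{5021269} \approx -0.021473$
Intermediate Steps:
$\frac{\frac{235 - 2095}{-743 - 870} - 68}{\left(\left(730 - 1666\right) + 79\right) + 3970} = \frac{- \frac{1860}{-1613} - 68}{\left(-936 + 79\right) + 3970} = \frac{\left(-1860\right) \left(- \frac{1}{1613}\right) - 68}{-857 + 3970} = \frac{\frac{1860}{1613} - 68}{3113} = \left(- \frac{107824}{1613}\right) \frac{1}{3113} = - \frac{107824}{5021269}$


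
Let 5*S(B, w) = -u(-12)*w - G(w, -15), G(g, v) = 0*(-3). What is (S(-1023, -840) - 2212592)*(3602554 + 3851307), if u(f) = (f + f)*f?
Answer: -16131705607088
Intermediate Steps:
G(g, v) = 0
u(f) = 2*f² (u(f) = (2*f)*f = 2*f²)
S(B, w) = -288*w/5 (S(B, w) = (-2*(-12)²*w - 1*0)/5 = (-2*144*w + 0)/5 = (-288*w + 0)/5 = (-288*w)/5 = -288*w/5)
(S(-1023, -840) - 2212592)*(3602554 + 3851307) = (-288/5*(-840) - 2212592)*(3602554 + 3851307) = (48384 - 2212592)*7453861 = -2164208*7453861 = -16131705607088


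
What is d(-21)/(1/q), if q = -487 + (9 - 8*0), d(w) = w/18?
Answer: 1673/3 ≈ 557.67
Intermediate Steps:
d(w) = w/18 (d(w) = w*(1/18) = w/18)
q = -478 (q = -487 + (9 + 0) = -487 + 9 = -478)
d(-21)/(1/q) = ((1/18)*(-21))/(1/(-478)) = -7/(6*(-1/478)) = -7/6*(-478) = 1673/3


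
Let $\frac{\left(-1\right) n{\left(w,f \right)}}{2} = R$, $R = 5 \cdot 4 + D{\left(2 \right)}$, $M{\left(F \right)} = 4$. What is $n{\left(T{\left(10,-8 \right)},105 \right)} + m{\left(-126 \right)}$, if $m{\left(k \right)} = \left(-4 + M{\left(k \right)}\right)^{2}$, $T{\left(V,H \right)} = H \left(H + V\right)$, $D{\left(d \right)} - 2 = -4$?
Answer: $-36$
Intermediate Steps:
$D{\left(d \right)} = -2$ ($D{\left(d \right)} = 2 - 4 = -2$)
$R = 18$ ($R = 5 \cdot 4 - 2 = 20 - 2 = 18$)
$n{\left(w,f \right)} = -36$ ($n{\left(w,f \right)} = \left(-2\right) 18 = -36$)
$m{\left(k \right)} = 0$ ($m{\left(k \right)} = \left(-4 + 4\right)^{2} = 0^{2} = 0$)
$n{\left(T{\left(10,-8 \right)},105 \right)} + m{\left(-126 \right)} = -36 + 0 = -36$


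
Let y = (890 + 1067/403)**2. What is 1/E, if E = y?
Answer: 162409/129410709169 ≈ 1.2550e-6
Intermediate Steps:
y = 129410709169/162409 (y = (890 + 1067*(1/403))**2 = (890 + 1067/403)**2 = (359737/403)**2 = 129410709169/162409 ≈ 7.9682e+5)
E = 129410709169/162409 ≈ 7.9682e+5
1/E = 1/(129410709169/162409) = 162409/129410709169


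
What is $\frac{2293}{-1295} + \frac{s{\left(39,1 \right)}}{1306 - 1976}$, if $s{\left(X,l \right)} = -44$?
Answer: $- \frac{147933}{86765} \approx -1.705$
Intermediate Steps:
$\frac{2293}{-1295} + \frac{s{\left(39,1 \right)}}{1306 - 1976} = \frac{2293}{-1295} - \frac{44}{1306 - 1976} = 2293 \left(- \frac{1}{1295}\right) - \frac{44}{1306 - 1976} = - \frac{2293}{1295} - \frac{44}{-670} = - \frac{2293}{1295} - - \frac{22}{335} = - \frac{2293}{1295} + \frac{22}{335} = - \frac{147933}{86765}$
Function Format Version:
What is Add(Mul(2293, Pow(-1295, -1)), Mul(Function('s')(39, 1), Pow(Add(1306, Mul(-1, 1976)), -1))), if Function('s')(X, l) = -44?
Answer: Rational(-147933, 86765) ≈ -1.7050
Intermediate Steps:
Add(Mul(2293, Pow(-1295, -1)), Mul(Function('s')(39, 1), Pow(Add(1306, Mul(-1, 1976)), -1))) = Add(Mul(2293, Pow(-1295, -1)), Mul(-44, Pow(Add(1306, Mul(-1, 1976)), -1))) = Add(Mul(2293, Rational(-1, 1295)), Mul(-44, Pow(Add(1306, -1976), -1))) = Add(Rational(-2293, 1295), Mul(-44, Pow(-670, -1))) = Add(Rational(-2293, 1295), Mul(-44, Rational(-1, 670))) = Add(Rational(-2293, 1295), Rational(22, 335)) = Rational(-147933, 86765)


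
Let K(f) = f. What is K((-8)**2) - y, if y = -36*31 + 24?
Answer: 1156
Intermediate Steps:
y = -1092 (y = -1116 + 24 = -1092)
K((-8)**2) - y = (-8)**2 - 1*(-1092) = 64 + 1092 = 1156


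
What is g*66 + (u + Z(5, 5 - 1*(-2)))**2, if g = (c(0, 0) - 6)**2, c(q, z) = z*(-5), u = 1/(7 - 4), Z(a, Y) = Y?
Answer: 21868/9 ≈ 2429.8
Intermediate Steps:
u = 1/3 ≈ 0.33333
c(q, z) = -5*z
g = 36 (g = (-5*0 - 6)**2 = (0 - 6)**2 = (-6)**2 = 36)
g*66 + (u + Z(5, 5 - 1*(-2)))**2 = 36*66 + (1/3 + (5 - 1*(-2)))**2 = 2376 + (1/3 + (5 + 2))**2 = 2376 + (1/3 + 7)**2 = 2376 + (22/3)**2 = 2376 + 484/9 = 21868/9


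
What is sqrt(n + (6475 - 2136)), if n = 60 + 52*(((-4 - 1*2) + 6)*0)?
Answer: sqrt(4399) ≈ 66.325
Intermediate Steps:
n = 60 (n = 60 + 52*(((-4 - 2) + 6)*0) = 60 + 52*((-6 + 6)*0) = 60 + 52*(0*0) = 60 + 52*0 = 60 + 0 = 60)
sqrt(n + (6475 - 2136)) = sqrt(60 + (6475 - 2136)) = sqrt(60 + 4339) = sqrt(4399)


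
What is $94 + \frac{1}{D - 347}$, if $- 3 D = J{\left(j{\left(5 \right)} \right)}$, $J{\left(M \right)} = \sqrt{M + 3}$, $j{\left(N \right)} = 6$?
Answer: $\frac{32711}{348} \approx 93.997$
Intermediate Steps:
$J{\left(M \right)} = \sqrt{3 + M}$
$D = -1$ ($D = - \frac{\sqrt{3 + 6}}{3} = - \frac{\sqrt{9}}{3} = \left(- \frac{1}{3}\right) 3 = -1$)
$94 + \frac{1}{D - 347} = 94 + \frac{1}{-1 - 347} = 94 + \frac{1}{-348} = 94 - \frac{1}{348} = \frac{32711}{348}$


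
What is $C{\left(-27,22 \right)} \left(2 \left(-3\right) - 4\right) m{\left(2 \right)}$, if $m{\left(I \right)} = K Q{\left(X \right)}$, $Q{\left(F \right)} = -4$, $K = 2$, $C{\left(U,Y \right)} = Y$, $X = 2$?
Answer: $1760$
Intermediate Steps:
$m{\left(I \right)} = -8$ ($m{\left(I \right)} = 2 \left(-4\right) = -8$)
$C{\left(-27,22 \right)} \left(2 \left(-3\right) - 4\right) m{\left(2 \right)} = 22 \left(2 \left(-3\right) - 4\right) \left(-8\right) = 22 \left(-6 - 4\right) \left(-8\right) = 22 \left(-10\right) \left(-8\right) = \left(-220\right) \left(-8\right) = 1760$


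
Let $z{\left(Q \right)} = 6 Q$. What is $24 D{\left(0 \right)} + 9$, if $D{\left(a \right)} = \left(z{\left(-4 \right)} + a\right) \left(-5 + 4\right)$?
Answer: $585$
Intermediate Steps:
$D{\left(a \right)} = 24 - a$ ($D{\left(a \right)} = \left(6 \left(-4\right) + a\right) \left(-5 + 4\right) = \left(-24 + a\right) \left(-1\right) = 24 - a$)
$24 D{\left(0 \right)} + 9 = 24 \left(24 - 0\right) + 9 = 24 \left(24 + 0\right) + 9 = 24 \cdot 24 + 9 = 576 + 9 = 585$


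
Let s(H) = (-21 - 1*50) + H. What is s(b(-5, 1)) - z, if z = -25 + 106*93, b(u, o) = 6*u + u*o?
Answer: -9939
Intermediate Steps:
b(u, o) = 6*u + o*u
z = 9833 (z = -25 + 9858 = 9833)
s(H) = -71 + H (s(H) = (-21 - 50) + H = -71 + H)
s(b(-5, 1)) - z = (-71 - 5*(6 + 1)) - 1*9833 = (-71 - 5*7) - 9833 = (-71 - 35) - 9833 = -106 - 9833 = -9939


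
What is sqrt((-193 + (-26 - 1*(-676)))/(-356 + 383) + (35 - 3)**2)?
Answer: sqrt(84315)/9 ≈ 32.263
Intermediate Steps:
sqrt((-193 + (-26 - 1*(-676)))/(-356 + 383) + (35 - 3)**2) = sqrt((-193 + (-26 + 676))/27 + 32**2) = sqrt((-193 + 650)*(1/27) + 1024) = sqrt(457*(1/27) + 1024) = sqrt(457/27 + 1024) = sqrt(28105/27) = sqrt(84315)/9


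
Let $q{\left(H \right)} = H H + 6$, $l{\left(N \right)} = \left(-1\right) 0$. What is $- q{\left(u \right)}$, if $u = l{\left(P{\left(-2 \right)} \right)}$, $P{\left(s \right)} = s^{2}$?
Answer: $-6$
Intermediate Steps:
$l{\left(N \right)} = 0$
$u = 0$
$q{\left(H \right)} = 6 + H^{2}$ ($q{\left(H \right)} = H^{2} + 6 = 6 + H^{2}$)
$- q{\left(u \right)} = - (6 + 0^{2}) = - (6 + 0) = \left(-1\right) 6 = -6$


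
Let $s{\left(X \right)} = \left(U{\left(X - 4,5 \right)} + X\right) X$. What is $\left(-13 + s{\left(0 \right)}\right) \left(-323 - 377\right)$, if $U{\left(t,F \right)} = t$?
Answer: $9100$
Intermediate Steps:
$s{\left(X \right)} = X \left(-4 + 2 X\right)$ ($s{\left(X \right)} = \left(\left(X - 4\right) + X\right) X = \left(\left(-4 + X\right) + X\right) X = \left(-4 + 2 X\right) X = X \left(-4 + 2 X\right)$)
$\left(-13 + s{\left(0 \right)}\right) \left(-323 - 377\right) = \left(-13 + 2 \cdot 0 \left(-2 + 0\right)\right) \left(-323 - 377\right) = \left(-13 + 2 \cdot 0 \left(-2\right)\right) \left(-700\right) = \left(-13 + 0\right) \left(-700\right) = \left(-13\right) \left(-700\right) = 9100$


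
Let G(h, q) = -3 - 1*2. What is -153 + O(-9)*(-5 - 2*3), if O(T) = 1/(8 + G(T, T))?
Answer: -470/3 ≈ -156.67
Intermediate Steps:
G(h, q) = -5 (G(h, q) = -3 - 2 = -5)
O(T) = 1/3 (O(T) = 1/(8 - 5) = 1/3)
-153 + O(-9)*(-5 - 2*3) = -153 + (-5 - 2*3)/3 = -153 + (-5 - 6)/3 = -153 + (1/3)*(-11) = -153 - 11/3 = -470/3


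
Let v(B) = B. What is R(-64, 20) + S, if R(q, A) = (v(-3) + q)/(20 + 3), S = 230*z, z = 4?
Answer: 21093/23 ≈ 917.09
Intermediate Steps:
S = 920 (S = 230*4 = 920)
R(q, A) = -3/23 + q/23 (R(q, A) = (-3 + q)/(20 + 3) = (-3 + q)/23 = (-3 + q)*(1/23) = -3/23 + q/23)
R(-64, 20) + S = (-3/23 + (1/23)*(-64)) + 920 = (-3/23 - 64/23) + 920 = -67/23 + 920 = 21093/23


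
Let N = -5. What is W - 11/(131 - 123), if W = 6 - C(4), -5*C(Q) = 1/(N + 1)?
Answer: 183/40 ≈ 4.5750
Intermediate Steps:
C(Q) = 1/20 (C(Q) = -1/(5*(-5 + 1)) = -1/5/(-4) = -1/5*(-1/4) = 1/20)
W = 119/20 (W = 6 - 1*1/20 = 6 - 1/20 = 119/20 ≈ 5.9500)
W - 11/(131 - 123) = 119/20 - 11/(131 - 123) = 119/20 - 11/8 = 183/40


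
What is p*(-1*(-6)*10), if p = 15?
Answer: 900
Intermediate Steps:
p*(-1*(-6)*10) = 15*(-1*(-6)*10) = 15*(6*10) = 15*60 = 900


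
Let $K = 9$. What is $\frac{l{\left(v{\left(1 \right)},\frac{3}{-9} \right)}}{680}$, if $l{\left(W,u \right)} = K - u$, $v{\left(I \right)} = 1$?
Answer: $\frac{7}{510} \approx 0.013725$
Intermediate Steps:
$l{\left(W,u \right)} = 9 - u$
$\frac{l{\left(v{\left(1 \right)},\frac{3}{-9} \right)}}{680} = \frac{9 - \frac{3}{-9}}{680} = \left(9 - 3 \left(- \frac{1}{9}\right)\right) \frac{1}{680} = \left(9 - - \frac{1}{3}\right) \frac{1}{680} = \left(9 + \frac{1}{3}\right) \frac{1}{680} = \frac{28}{3} \cdot \frac{1}{680} = \frac{7}{510}$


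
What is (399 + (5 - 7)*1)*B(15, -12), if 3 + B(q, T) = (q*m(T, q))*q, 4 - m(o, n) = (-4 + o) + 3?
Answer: 1517334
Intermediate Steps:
m(o, n) = 5 - o (m(o, n) = 4 - ((-4 + o) + 3) = 4 - (-1 + o) = 4 + (1 - o) = 5 - o)
B(q, T) = -3 + q**2*(5 - T) (B(q, T) = -3 + (q*(5 - T))*q = -3 + q**2*(5 - T))
(399 + (5 - 7)*1)*B(15, -12) = (399 + (5 - 7)*1)*(-3 + 15**2*(5 - 1*(-12))) = (399 - 2*1)*(-3 + 225*(5 + 12)) = (399 - 2)*(-3 + 225*17) = 397*(-3 + 3825) = 397*3822 = 1517334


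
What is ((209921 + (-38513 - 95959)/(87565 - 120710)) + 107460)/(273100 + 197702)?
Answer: 10519727717/15604732290 ≈ 0.67414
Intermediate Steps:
((209921 + (-38513 - 95959)/(87565 - 120710)) + 107460)/(273100 + 197702) = ((209921 - 134472/(-33145)) + 107460)/470802 = ((209921 - 134472*(-1/33145)) + 107460)*(1/470802) = ((209921 + 134472/33145) + 107460)*(1/470802) = (6957966017/33145 + 107460)*(1/470802) = (10519727717/33145)*(1/470802) = 10519727717/15604732290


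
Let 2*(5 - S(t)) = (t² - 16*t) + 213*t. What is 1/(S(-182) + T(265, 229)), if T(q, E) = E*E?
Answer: 1/53811 ≈ 1.8584e-5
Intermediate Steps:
T(q, E) = E²
S(t) = 5 - 197*t/2 - t²/2 (S(t) = 5 - ((t² - 16*t) + 213*t)/2 = 5 - (t² + 197*t)/2 = 5 + (-197*t/2 - t²/2) = 5 - 197*t/2 - t²/2)
1/(S(-182) + T(265, 229)) = 1/((5 - 197/2*(-182) - ½*(-182)²) + 229²) = 1/((5 + 17927 - ½*33124) + 52441) = 1/((5 + 17927 - 16562) + 52441) = 1/(1370 + 52441) = 1/53811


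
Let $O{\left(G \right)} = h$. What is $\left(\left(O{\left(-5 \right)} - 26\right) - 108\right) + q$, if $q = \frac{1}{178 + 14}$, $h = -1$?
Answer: $- \frac{25919}{192} \approx -134.99$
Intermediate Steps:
$O{\left(G \right)} = -1$
$q = \frac{1}{192} \approx 0.0052083$
$\left(\left(O{\left(-5 \right)} - 26\right) - 108\right) + q = \left(\left(-1 - 26\right) - 108\right) + \frac{1}{192} = \left(-27 - 108\right) + \frac{1}{192} = -135 + \frac{1}{192} = - \frac{25919}{192}$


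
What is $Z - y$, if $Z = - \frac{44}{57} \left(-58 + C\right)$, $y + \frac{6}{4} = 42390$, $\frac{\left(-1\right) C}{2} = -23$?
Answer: $- \frac{1610411}{38} \approx -42379.0$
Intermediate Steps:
$C = 46$ ($C = \left(-2\right) \left(-23\right) = 46$)
$y = \frac{84777}{2}$ ($y = - \frac{3}{2} + 42390 = \frac{84777}{2} \approx 42389.0$)
$Z = \frac{176}{19}$ ($Z = - \frac{44}{57} \left(-58 + 46\right) = \left(-44\right) \frac{1}{57} \left(-12\right) = \left(- \frac{44}{57}\right) \left(-12\right) = \frac{176}{19} \approx 9.2632$)
$Z - y = \frac{176}{19} - \frac{84777}{2} = - \frac{1610411}{38}$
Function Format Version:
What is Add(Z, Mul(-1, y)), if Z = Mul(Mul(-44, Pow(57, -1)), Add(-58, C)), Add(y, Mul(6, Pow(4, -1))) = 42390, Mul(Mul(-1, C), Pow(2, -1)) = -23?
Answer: Rational(-1610411, 38) ≈ -42379.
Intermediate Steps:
C = 46 (C = Mul(-2, -23) = 46)
y = Rational(84777, 2) (y = Add(Rational(-3, 2), 42390) = Rational(84777, 2) ≈ 42389.)
Z = Rational(176, 19) (Z = Mul(Mul(-44, Pow(57, -1)), Add(-58, 46)) = Mul(Mul(-44, Rational(1, 57)), -12) = Mul(Rational(-44, 57), -12) = Rational(176, 19) ≈ 9.2632)
Add(Z, Mul(-1, y)) = Add(Rational(176, 19), Mul(-1, Rational(84777, 2))) = Add(Rational(176, 19), Rational(-84777, 2)) = Rational(-1610411, 38)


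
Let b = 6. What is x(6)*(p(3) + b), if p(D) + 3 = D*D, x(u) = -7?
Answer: -84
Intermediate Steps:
p(D) = -3 + D² (p(D) = -3 + D*D = -3 + D²)
x(6)*(p(3) + b) = -7*((-3 + 3²) + 6) = -7*((-3 + 9) + 6) = -7*(6 + 6) = -7*12 = -84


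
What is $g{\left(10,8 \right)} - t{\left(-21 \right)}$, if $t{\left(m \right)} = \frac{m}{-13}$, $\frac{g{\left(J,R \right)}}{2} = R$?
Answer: $\frac{187}{13} \approx 14.385$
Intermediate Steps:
$g{\left(J,R \right)} = 2 R$
$t{\left(m \right)} = - \frac{m}{13}$ ($t{\left(m \right)} = m \left(- \frac{1}{13}\right) = - \frac{m}{13}$)
$g{\left(10,8 \right)} - t{\left(-21 \right)} = 2 \cdot 8 - \left(- \frac{1}{13}\right) \left(-21\right) = 16 - \frac{21}{13} = \frac{187}{13}$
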